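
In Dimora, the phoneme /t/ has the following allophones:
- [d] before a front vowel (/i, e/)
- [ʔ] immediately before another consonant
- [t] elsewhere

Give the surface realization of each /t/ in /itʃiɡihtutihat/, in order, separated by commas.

[ʔ], [t], [d], [t]

Occurrence 1 (position 2): immediately before another consonant → [ʔ].
Occurrence 2 (position 8): no conditioning environment matches → elsewhere allophone [t].
Occurrence 3 (position 10): before a front vowel (/i, e/) → [d].
Occurrence 4 (position 14): no conditioning environment matches → elsewhere allophone [t].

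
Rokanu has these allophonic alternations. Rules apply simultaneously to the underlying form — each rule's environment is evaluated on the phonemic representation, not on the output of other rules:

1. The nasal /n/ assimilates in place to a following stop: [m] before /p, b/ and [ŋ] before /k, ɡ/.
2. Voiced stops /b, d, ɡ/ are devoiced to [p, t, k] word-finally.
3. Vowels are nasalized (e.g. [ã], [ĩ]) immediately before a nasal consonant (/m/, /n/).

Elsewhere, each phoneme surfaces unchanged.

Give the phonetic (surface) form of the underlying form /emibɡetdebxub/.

/e/ — word-initial, before a nasal consonant — surfaces as [ẽ] (rule 3).
/i/ (between /m/ and /b/): rule 3 targets it, but not before a nasal consonant → unchanged [i].
/b/ (between /i/ and /ɡ/): rule 2 targets it, but not word-finally → unchanged [b].
/ɡ/ — between /b/ and /e/; rule 2 does not apply here → [ɡ].
/e/ (between /ɡ/ and /t/): rule 3 targets it, but not before a nasal consonant → unchanged [e].
/d/ (between /t/ and /e/) is in the target of rule 2 but the environment (word-finally) is not met → [d].
/e/ (between /d/ and /b/) fails the environment for rule 3, so it stays [e].
/b/ (between /e/ and /x/): rule 2 targets it, but not word-finally → unchanged [b].
/u/ — between /x/ and /b/; rule 3 does not apply here → [u].
/b/ — word-final, word-finally — surfaces as [p] (rule 2).

[ẽmibɡetdebxup]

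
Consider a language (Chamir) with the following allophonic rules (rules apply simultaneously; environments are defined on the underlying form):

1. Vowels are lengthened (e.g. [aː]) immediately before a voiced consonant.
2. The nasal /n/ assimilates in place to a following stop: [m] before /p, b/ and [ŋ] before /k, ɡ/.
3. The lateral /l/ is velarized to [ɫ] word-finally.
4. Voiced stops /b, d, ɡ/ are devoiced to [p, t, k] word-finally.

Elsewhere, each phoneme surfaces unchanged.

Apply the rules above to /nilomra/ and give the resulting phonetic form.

/n/ (word-initial): rule 2 targets it, but not before a labial or velar stop → unchanged [n].
Rule 1 applies to /i/ (between /n/ and /l/: before a voiced consonant) → [iː].
/l/ (between /i/ and /o/) is in the target of rule 3 but the environment (word-finally) is not met → [l].
Rule 1 applies to /o/ (between /l/ and /m/: before a voiced consonant) → [oː].
/m/ (between /o/ and /r/): no rule targets it → [m].
/r/ (between /m/ and /a/): no rule targets it → [r].
/a/ (word-final) fails the environment for rule 1, so it stays [a].

[niːloːmra]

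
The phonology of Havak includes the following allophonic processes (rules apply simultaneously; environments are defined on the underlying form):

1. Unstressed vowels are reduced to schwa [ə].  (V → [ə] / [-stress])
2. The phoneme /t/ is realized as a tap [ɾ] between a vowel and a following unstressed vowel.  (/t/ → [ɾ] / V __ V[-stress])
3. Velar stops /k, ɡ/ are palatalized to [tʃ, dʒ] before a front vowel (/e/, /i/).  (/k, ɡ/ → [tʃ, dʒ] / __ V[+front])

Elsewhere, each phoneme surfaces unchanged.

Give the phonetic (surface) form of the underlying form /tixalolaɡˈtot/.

[təxələləɡˈtot]

/t/ (word-initial): rule 2 targets it, but not between a vowel and a following unstressed vowel → unchanged [t].
/i/ meets the environment for rule 1 (in an unstressed syllable) → [ə].
/x/ — not in any rule's target class → [x].
/a/ — between /x/ and /l/, in an unstressed syllable — surfaces as [ə] (rule 1).
/l/ stays [l].
Rule 1 applies to /o/ (between /l/ and /l/: in an unstressed syllable) → [ə].
/l/ — not in any rule's target class → [l].
/a/ (between /l/ and /ɡ/): in an unstressed syllable, so rule 1 applies → [ə].
/ɡ/ (between /a/ and /t/) fails the environment for rule 3, so it stays [ɡ].
/t/ (between /ɡ/ and /o/) is in the target of rule 2 but the environment (between a vowel and a following unstressed vowel) is not met → [t].
/o/ (between /t/ and /t/): rule 1 targets it, but not in an unstressed syllable → unchanged [o].
/t/ (word-final) is in the target of rule 2 but the environment (between a vowel and a following unstressed vowel) is not met → [t].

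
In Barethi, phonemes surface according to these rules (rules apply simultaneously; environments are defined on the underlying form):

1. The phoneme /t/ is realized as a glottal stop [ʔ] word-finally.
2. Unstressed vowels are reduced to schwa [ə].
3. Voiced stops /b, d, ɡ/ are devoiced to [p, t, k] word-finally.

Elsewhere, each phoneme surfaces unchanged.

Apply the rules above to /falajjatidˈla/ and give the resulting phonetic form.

/f/ — not in any rule's target class → [f].
/a/ meets the environment for rule 2 (in an unstressed syllable) → [ə].
/l/ — not in any rule's target class → [l].
/a/ — between /l/ and /j/, in an unstressed syllable — surfaces as [ə] (rule 2).
/j/ (between /a/ and /j/): no rule targets it → [j].
/j/ (between /j/ and /a/) is unaffected → [j].
/a/ — between /j/ and /t/, in an unstressed syllable — surfaces as [ə] (rule 2).
/t/ (between /a/ and /i/) fails the environment for rule 1, so it stays [t].
Rule 2 applies to /i/ (between /t/ and /d/: in an unstressed syllable) → [ə].
/d/ — between /i/ and /l/; rule 3 does not apply here → [d].
/l/ (between /d/ and /a/): no rule targets it → [l].
/a/ — word-final; rule 2 does not apply here → [a].

[fələjjətədˈla]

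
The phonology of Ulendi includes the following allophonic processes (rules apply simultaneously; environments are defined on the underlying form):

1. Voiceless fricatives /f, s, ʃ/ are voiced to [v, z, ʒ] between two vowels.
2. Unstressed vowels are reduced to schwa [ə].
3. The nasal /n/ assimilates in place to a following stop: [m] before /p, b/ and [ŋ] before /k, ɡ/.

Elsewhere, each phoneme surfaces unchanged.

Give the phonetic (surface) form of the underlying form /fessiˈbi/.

/f/ (word-initial) fails the environment for rule 1, so it stays [f].
/e/ (between /f/ and /s/) occurs in an unstressed syllable → [ə] by rule 2.
/s/ — between /e/ and /s/; rule 1 does not apply here → [s].
/s/ (between /s/ and /i/): rule 1 targets it, but not between two vowels → unchanged [s].
/i/ (between /s/ and /b/) occurs in an unstressed syllable → [ə] by rule 2.
/b/ — not in any rule's target class → [b].
/i/ (word-final): rule 2 targets it, but not in an unstressed syllable → unchanged [i].

[fəssəˈbi]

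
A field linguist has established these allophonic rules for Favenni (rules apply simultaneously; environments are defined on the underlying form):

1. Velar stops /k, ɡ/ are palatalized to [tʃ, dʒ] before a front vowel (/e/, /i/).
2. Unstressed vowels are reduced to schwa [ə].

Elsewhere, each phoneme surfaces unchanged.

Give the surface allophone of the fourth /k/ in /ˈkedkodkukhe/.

[k]

/k/ (between /u/ and /h/): rule 1 targets it, but not before a front vowel → unchanged [k].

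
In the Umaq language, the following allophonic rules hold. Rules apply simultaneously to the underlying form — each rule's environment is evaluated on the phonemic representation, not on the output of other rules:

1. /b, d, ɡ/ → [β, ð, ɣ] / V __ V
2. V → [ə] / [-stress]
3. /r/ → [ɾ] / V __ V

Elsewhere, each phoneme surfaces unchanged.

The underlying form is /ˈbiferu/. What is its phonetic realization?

/b/ (word-initial): rule 1 targets it, but not between two vowels → unchanged [b].
/i/ (between /b/ and /f/): rule 2 targets it, but not in an unstressed syllable → unchanged [i].
/f/ — not in any rule's target class → [f].
/e/ — between /f/ and /r/, in an unstressed syllable — surfaces as [ə] (rule 2).
Rule 3 applies to /r/ (between /e/ and /u/: between two vowels) → [ɾ].
Rule 2 applies to /u/ (word-final: in an unstressed syllable) → [ə].

[ˈbifəɾə]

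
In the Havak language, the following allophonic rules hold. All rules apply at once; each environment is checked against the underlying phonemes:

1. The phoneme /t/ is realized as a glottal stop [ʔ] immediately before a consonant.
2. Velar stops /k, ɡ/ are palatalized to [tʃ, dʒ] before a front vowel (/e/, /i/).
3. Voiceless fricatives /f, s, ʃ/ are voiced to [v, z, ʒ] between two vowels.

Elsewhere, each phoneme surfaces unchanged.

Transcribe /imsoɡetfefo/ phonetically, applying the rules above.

[imsodʒeʔfevo]

/i/ — not in any rule's target class → [i].
/m/ stays [m].
/s/ (between /m/ and /o/): rule 3 targets it, but not between two vowels → unchanged [s].
/o/ (between /s/ and /ɡ/): no rule targets it → [o].
/ɡ/ (between /o/ and /e/): before a front vowel, so rule 2 applies → [dʒ].
/e/ (between /ɡ/ and /t/): no rule targets it → [e].
/t/ meets the environment for rule 1 (immediately before a consonant) → [ʔ].
/f/ — between /t/ and /e/; rule 3 does not apply here → [f].
/e/ stays [e].
/f/ (between /e/ and /o/): between two vowels, so rule 3 applies → [v].
/o/ stays [o].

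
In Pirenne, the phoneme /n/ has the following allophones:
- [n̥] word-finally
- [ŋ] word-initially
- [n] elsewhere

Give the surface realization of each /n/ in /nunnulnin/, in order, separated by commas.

Occurrence 1 (position 1): word-initially → [ŋ].
Occurrence 2 (position 3): no conditioning environment matches → elsewhere allophone [n].
Occurrence 3 (position 4): no conditioning environment matches → elsewhere allophone [n].
Occurrence 4 (position 7): no conditioning environment matches → elsewhere allophone [n].
Occurrence 5 (position 9): word-finally → [n̥].

[ŋ], [n], [n], [n], [n̥]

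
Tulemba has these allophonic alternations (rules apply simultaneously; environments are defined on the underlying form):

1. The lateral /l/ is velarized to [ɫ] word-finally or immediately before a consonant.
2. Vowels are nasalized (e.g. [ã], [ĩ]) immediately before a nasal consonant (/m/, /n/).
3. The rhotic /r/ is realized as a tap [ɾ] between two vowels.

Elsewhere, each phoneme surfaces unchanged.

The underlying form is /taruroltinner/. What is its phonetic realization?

[taɾuɾoɫtĩnner]

/t/ (word-initial) is unaffected → [t].
/a/ (between /t/ and /r/): rule 2 targets it, but not before a nasal consonant → unchanged [a].
/r/ meets the environment for rule 3 (between two vowels) → [ɾ].
/u/ — between /r/ and /r/; rule 2 does not apply here → [u].
/r/ — between /u/ and /o/, between two vowels — surfaces as [ɾ] (rule 3).
/o/ (between /r/ and /l/) fails the environment for rule 2, so it stays [o].
/l/ (between /o/ and /t/): word-finally or immediately before a consonant, so rule 1 applies → [ɫ].
/t/ (between /l/ and /i/): no rule targets it → [t].
/i/ — between /t/ and /n/, before a nasal consonant — surfaces as [ĩ] (rule 2).
/n/ (between /i/ and /n/) is unaffected → [n].
/n/ (between /n/ and /e/) is unaffected → [n].
/e/ (between /n/ and /r/) is in the target of rule 2 but the environment (before a nasal consonant) is not met → [e].
/r/ (word-final): rule 3 targets it, but not between two vowels → unchanged [r].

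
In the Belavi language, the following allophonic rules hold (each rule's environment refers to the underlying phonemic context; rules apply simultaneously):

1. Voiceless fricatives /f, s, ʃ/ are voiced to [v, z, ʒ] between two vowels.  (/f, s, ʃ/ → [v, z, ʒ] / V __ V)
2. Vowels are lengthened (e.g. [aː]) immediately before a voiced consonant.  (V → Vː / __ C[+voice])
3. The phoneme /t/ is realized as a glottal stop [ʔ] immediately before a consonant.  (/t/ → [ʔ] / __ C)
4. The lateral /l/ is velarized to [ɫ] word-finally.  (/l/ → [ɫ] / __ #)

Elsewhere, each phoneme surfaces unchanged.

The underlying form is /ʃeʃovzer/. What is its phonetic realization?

[ʃeʒoːvzeːr]

/ʃ/ (word-initial) fails the environment for rule 1, so it stays [ʃ].
/e/ (between /ʃ/ and /ʃ/) fails the environment for rule 2, so it stays [e].
/ʃ/ meets the environment for rule 1 (between two vowels) → [ʒ].
/o/ (between /ʃ/ and /v/) occurs before a voiced consonant → [oː] by rule 2.
/v/ stays [v].
/z/ stays [z].
Rule 2 applies to /e/ (between /z/ and /r/: before a voiced consonant) → [eː].
/r/ (word-final) is unaffected → [r].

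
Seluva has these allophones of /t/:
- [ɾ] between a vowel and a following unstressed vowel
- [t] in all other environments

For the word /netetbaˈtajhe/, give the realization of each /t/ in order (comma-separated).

[ɾ], [t], [t]

Occurrence 1 (position 3): between a vowel and a following unstressed vowel → [ɾ].
Occurrence 2 (position 5): no conditioning environment matches → elsewhere allophone [t].
Occurrence 3 (position 8): no conditioning environment matches → elsewhere allophone [t].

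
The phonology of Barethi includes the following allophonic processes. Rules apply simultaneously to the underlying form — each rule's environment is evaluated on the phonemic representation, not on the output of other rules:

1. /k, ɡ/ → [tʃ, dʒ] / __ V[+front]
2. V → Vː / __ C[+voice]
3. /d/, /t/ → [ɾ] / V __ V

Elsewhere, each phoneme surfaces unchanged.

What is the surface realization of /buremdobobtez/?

/u/ (between /b/ and /r/): before a voiced consonant, so rule 2 applies → [uː].
/e/ (between /r/ and /m/) occurs before a voiced consonant → [eː] by rule 2.
/d/ — between /m/ and /o/; rule 3 does not apply here → [d].
/o/ (between /d/ and /b/) occurs before a voiced consonant → [oː] by rule 2.
/o/ (between /b/ and /b/) occurs before a voiced consonant → [oː] by rule 2.
/t/ (between /b/ and /e/) fails the environment for rule 3, so it stays [t].
/e/ meets the environment for rule 2 (before a voiced consonant) → [eː].

[buːreːmdoːboːbteːz]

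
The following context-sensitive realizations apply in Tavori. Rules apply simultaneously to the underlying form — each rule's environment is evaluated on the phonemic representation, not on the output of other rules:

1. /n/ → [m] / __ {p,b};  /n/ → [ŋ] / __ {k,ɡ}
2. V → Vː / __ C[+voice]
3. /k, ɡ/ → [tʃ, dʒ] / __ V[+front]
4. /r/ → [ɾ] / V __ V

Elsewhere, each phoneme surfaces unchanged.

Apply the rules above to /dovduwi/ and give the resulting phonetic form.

[doːvduːwi]

Rule 2 applies to /o/ (between /d/ and /v/: before a voiced consonant) → [oː].
Rule 2 applies to /u/ (between /d/ and /w/: before a voiced consonant) → [uː].
/i/ (word-final): rule 2 targets it, but not before a voiced consonant → unchanged [i].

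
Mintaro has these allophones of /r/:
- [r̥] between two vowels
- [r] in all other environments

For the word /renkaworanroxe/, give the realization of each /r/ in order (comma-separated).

[r], [r̥], [r]

Occurrence 1 (position 1): no conditioning environment matches → elsewhere allophone [r].
Occurrence 2 (position 8): between two vowels → [r̥].
Occurrence 3 (position 11): no conditioning environment matches → elsewhere allophone [r].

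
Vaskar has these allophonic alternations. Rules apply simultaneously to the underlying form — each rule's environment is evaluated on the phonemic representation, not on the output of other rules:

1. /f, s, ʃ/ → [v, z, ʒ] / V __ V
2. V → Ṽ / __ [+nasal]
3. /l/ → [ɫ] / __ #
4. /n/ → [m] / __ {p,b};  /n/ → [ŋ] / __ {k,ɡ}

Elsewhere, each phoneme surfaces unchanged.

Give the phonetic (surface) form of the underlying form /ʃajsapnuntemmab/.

[ʃajsapnũntẽmmab]

/ʃ/ (word-initial) is in the target of rule 1 but the environment (between two vowels) is not met → [ʃ].
/a/ (between /ʃ/ and /j/): rule 2 targets it, but not before a nasal consonant → unchanged [a].
/j/ (between /a/ and /s/): no rule targets it → [j].
/s/ (between /j/ and /a/): rule 1 targets it, but not between two vowels → unchanged [s].
/a/ (between /s/ and /p/) is in the target of rule 2 but the environment (before a nasal consonant) is not met → [a].
/p/ stays [p].
/n/ — between /p/ and /u/; rule 4 does not apply here → [n].
/u/ (between /n/ and /n/) occurs before a nasal consonant → [ũ] by rule 2.
/n/ (between /u/ and /t/): rule 4 targets it, but not before a labial or velar stop → unchanged [n].
/t/ (between /n/ and /e/): no rule targets it → [t].
/e/ (between /t/ and /m/) occurs before a nasal consonant → [ẽ] by rule 2.
/m/ stays [m].
/m/ — not in any rule's target class → [m].
/a/ (between /m/ and /b/) is in the target of rule 2 but the environment (before a nasal consonant) is not met → [a].
/b/ — not in any rule's target class → [b].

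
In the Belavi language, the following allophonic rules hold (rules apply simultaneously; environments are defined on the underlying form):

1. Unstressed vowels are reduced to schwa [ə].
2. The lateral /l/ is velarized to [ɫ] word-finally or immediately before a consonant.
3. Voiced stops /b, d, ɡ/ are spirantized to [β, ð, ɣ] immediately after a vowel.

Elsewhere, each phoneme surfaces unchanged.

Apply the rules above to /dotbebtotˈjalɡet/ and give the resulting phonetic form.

/d/ — word-initial; rule 3 does not apply here → [d].
/o/ (between /d/ and /t/): in an unstressed syllable, so rule 1 applies → [ə].
/t/ stays [t].
/b/ (between /t/ and /e/) is in the target of rule 3 but the environment (immediately after a vowel) is not met → [b].
/e/ — between /b/ and /b/, in an unstressed syllable — surfaces as [ə] (rule 1).
/b/ meets the environment for rule 3 (immediately after a vowel) → [β].
/t/ (between /b/ and /o/): no rule targets it → [t].
/o/ (between /t/ and /t/) occurs in an unstressed syllable → [ə] by rule 1.
/t/ stays [t].
/j/ (between /t/ and /a/): no rule targets it → [j].
/a/ — between /j/ and /l/; rule 1 does not apply here → [a].
/l/ (between /a/ and /ɡ/): word-finally or immediately before a consonant, so rule 2 applies → [ɫ].
/ɡ/ (between /l/ and /e/): rule 3 targets it, but not immediately after a vowel → unchanged [ɡ].
Rule 1 applies to /e/ (between /ɡ/ and /t/: in an unstressed syllable) → [ə].
/t/ (word-final) is unaffected → [t].

[dətbəβtətˈjaɫɡət]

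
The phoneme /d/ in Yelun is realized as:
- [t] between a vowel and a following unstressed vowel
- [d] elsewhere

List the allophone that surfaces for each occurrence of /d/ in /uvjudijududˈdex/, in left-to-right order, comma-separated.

Occurrence 1 (position 5): between a vowel and a following unstressed vowel → [t].
Occurrence 2 (position 9): between a vowel and a following unstressed vowel → [t].
Occurrence 3 (position 11): no conditioning environment matches → elsewhere allophone [d].
Occurrence 4 (position 12): no conditioning environment matches → elsewhere allophone [d].

[t], [t], [d], [d]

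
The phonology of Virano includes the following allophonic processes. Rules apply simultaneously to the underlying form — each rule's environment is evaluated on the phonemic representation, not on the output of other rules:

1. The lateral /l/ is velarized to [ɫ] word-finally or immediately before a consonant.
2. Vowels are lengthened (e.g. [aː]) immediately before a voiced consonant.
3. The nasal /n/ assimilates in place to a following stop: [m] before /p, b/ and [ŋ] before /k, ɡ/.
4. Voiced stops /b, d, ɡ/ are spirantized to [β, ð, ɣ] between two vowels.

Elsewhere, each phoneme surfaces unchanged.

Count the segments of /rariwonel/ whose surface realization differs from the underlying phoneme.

5

Segments that undergo a rule: /a/ → [aː] (rule 2); /i/ → [iː] (rule 2); /o/ → [oː] (rule 2); /e/ → [eː] (rule 2); /l/ → [ɫ] (rule 1).
All other segments surface unchanged.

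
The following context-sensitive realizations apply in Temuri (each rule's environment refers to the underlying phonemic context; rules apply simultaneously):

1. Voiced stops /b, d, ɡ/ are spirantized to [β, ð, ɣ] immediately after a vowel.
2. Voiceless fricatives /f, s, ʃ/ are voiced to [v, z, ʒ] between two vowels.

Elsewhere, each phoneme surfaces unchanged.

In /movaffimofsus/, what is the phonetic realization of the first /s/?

/s/ — between /f/ and /u/; rule 2 does not apply here → [s].

[s]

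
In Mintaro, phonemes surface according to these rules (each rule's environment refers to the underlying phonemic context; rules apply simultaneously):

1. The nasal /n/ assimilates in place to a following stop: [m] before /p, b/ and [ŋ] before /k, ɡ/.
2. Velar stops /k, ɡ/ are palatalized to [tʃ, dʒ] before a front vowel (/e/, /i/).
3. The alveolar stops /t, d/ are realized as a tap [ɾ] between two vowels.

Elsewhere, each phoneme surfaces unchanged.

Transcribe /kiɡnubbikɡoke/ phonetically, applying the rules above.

/k/ (word-initial) occurs before a front vowel → [tʃ] by rule 2.
/i/ stays [i].
/ɡ/ (between /i/ and /n/) fails the environment for rule 2, so it stays [ɡ].
/n/ (between /ɡ/ and /u/): rule 1 targets it, but not before a labial or velar stop → unchanged [n].
/u/ (between /n/ and /b/) is unaffected → [u].
/b/ stays [b].
/b/ stays [b].
/i/ stays [i].
/k/ (between /i/ and /ɡ/): rule 2 targets it, but not before a front vowel → unchanged [k].
/ɡ/ (between /k/ and /o/) is in the target of rule 2 but the environment (before a front vowel) is not met → [ɡ].
/o/ stays [o].
Rule 2 applies to /k/ (between /o/ and /e/: before a front vowel) → [tʃ].
/e/ — not in any rule's target class → [e].

[tʃiɡnubbikɡotʃe]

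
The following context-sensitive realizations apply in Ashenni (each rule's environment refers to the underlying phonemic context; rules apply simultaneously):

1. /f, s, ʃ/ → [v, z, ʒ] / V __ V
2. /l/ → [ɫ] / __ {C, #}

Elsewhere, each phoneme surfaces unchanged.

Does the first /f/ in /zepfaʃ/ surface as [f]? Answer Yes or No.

/f/ (between /p/ and /a/) fails the environment for rule 1, so it stays [f].
The actual realization is [f], which matches [f].

Yes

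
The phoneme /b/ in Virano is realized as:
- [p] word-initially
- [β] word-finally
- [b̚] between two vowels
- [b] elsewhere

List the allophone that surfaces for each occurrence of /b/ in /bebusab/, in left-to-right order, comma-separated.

Occurrence 1 (position 1): word-initially → [p].
Occurrence 2 (position 3): between two vowels → [b̚].
Occurrence 3 (position 7): word-finally → [β].

[p], [b̚], [β]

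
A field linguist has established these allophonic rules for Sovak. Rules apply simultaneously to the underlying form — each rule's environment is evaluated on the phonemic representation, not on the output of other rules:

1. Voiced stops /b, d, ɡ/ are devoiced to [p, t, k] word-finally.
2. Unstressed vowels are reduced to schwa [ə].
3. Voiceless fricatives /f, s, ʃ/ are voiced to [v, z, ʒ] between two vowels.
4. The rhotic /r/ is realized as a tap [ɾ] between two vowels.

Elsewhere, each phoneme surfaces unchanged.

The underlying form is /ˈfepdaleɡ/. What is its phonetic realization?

[ˈfepdələk]

/f/ (word-initial) fails the environment for rule 3, so it stays [f].
/e/ — between /f/ and /p/; rule 2 does not apply here → [e].
/p/ — not in any rule's target class → [p].
/d/ (between /p/ and /a/) fails the environment for rule 1, so it stays [d].
/a/ — between /d/ and /l/, in an unstressed syllable — surfaces as [ə] (rule 2).
/l/ — not in any rule's target class → [l].
/e/ meets the environment for rule 2 (in an unstressed syllable) → [ə].
/ɡ/ (word-final) occurs word-finally → [k] by rule 1.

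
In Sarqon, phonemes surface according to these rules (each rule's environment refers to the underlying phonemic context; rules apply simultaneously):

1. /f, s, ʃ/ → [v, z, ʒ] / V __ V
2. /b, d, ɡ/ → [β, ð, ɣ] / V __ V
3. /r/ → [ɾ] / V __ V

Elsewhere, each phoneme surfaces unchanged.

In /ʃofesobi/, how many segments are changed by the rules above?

Segments that undergo a rule: /f/ → [v] (rule 1); /s/ → [z] (rule 1); /b/ → [β] (rule 2).
All other segments surface unchanged.

3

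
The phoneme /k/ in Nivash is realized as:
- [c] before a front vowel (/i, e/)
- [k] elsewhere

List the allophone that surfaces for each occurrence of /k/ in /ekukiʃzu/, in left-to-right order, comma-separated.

[k], [c]

Occurrence 1 (position 2): no conditioning environment matches → elsewhere allophone [k].
Occurrence 2 (position 4): before a front vowel (/i, e/) → [c].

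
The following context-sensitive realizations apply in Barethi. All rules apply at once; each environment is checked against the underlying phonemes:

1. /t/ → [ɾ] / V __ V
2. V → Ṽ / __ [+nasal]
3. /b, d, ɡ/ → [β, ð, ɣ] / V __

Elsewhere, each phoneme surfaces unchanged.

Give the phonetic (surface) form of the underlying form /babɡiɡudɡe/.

[baβɡiɣuðɡe]

/b/ (word-initial) fails the environment for rule 3, so it stays [b].
/a/ (between /b/ and /b/) fails the environment for rule 2, so it stays [a].
/b/ — between /a/ and /ɡ/, immediately after a vowel — surfaces as [β] (rule 3).
/ɡ/ (between /b/ and /i/): rule 3 targets it, but not immediately after a vowel → unchanged [ɡ].
/i/ — between /ɡ/ and /ɡ/; rule 2 does not apply here → [i].
/ɡ/ meets the environment for rule 3 (immediately after a vowel) → [ɣ].
/u/ — between /ɡ/ and /d/; rule 2 does not apply here → [u].
/d/ (between /u/ and /ɡ/) occurs immediately after a vowel → [ð] by rule 3.
/ɡ/ (between /d/ and /e/) is in the target of rule 3 but the environment (immediately after a vowel) is not met → [ɡ].
/e/ (word-final): rule 2 targets it, but not before a nasal consonant → unchanged [e].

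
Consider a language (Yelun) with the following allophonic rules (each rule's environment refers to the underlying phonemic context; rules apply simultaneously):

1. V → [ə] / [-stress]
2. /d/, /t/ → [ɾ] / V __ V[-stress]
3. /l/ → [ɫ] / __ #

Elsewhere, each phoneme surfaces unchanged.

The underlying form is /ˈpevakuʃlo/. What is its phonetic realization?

[ˈpevəkəʃlə]

/p/ stays [p].
/e/ (between /p/ and /v/): rule 1 targets it, but not in an unstressed syllable → unchanged [e].
/v/ stays [v].
/a/ (between /v/ and /k/): in an unstressed syllable, so rule 1 applies → [ə].
/k/ stays [k].
/u/ (between /k/ and /ʃ/) occurs in an unstressed syllable → [ə] by rule 1.
/ʃ/ (between /u/ and /l/): no rule targets it → [ʃ].
/l/ (between /ʃ/ and /o/) fails the environment for rule 3, so it stays [l].
/o/ (word-final) occurs in an unstressed syllable → [ə] by rule 1.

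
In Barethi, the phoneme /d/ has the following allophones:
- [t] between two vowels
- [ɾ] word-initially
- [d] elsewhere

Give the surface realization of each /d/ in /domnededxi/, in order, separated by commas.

[ɾ], [t], [d]

Occurrence 1 (position 1): word-initially → [ɾ].
Occurrence 2 (position 6): between two vowels → [t].
Occurrence 3 (position 8): no conditioning environment matches → elsewhere allophone [d].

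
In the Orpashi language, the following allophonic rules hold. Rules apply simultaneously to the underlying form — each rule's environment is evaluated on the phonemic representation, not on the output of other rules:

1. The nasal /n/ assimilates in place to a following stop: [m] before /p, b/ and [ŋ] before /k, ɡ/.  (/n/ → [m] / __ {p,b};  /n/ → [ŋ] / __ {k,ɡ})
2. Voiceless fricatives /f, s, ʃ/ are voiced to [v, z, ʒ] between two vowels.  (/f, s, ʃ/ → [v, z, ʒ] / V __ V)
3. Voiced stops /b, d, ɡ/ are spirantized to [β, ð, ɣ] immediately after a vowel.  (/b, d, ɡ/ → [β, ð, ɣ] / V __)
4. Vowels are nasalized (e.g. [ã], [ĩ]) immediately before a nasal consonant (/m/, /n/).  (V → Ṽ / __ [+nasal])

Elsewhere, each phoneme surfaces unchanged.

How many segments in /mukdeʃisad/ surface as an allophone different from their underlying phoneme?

3

Segments that undergo a rule: /ʃ/ → [ʒ] (rule 2); /s/ → [z] (rule 2); /d/ → [ð] (rule 3).
All other segments surface unchanged.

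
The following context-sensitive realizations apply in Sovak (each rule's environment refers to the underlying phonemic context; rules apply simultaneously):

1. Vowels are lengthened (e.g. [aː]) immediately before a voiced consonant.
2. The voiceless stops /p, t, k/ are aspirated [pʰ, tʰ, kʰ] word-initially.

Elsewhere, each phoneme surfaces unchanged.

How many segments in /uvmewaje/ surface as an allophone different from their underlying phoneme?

3

Segments that undergo a rule: /u/ → [uː] (rule 1); /e/ → [eː] (rule 1); /a/ → [aː] (rule 1).
All other segments surface unchanged.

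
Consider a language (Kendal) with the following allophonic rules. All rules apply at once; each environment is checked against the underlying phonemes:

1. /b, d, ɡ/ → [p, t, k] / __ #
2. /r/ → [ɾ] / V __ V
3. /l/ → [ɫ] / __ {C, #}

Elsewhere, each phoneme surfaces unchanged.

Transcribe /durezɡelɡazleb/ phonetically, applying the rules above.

[duɾezɡeɫɡazlep]

/d/ — word-initial; rule 1 does not apply here → [d].
/u/ — not in any rule's target class → [u].
/r/ (between /u/ and /e/): between two vowels, so rule 2 applies → [ɾ].
/e/ (between /r/ and /z/): no rule targets it → [e].
/z/ stays [z].
/ɡ/ (between /z/ and /e/) is in the target of rule 1 but the environment (word-finally) is not met → [ɡ].
/e/ (between /ɡ/ and /l/): no rule targets it → [e].
/l/ meets the environment for rule 3 (word-finally or immediately before a consonant) → [ɫ].
/ɡ/ (between /l/ and /a/): rule 1 targets it, but not word-finally → unchanged [ɡ].
/a/ (between /ɡ/ and /z/): no rule targets it → [a].
/z/ stays [z].
/l/ (between /z/ and /e/) fails the environment for rule 3, so it stays [l].
/e/ stays [e].
/b/ (word-final): word-finally, so rule 1 applies → [p].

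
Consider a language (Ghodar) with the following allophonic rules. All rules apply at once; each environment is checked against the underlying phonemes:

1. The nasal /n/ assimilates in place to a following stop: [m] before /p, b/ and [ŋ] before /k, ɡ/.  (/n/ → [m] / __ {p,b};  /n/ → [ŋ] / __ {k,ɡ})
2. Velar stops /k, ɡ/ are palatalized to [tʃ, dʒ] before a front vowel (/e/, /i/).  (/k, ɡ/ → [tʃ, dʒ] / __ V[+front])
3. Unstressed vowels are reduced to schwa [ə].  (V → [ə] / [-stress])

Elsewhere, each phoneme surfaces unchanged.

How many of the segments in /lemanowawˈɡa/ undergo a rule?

4

Segments that undergo a rule: /e/ → [ə] (rule 3); /a/ → [ə] (rule 3); /o/ → [ə] (rule 3); /a/ → [ə] (rule 3).
All other segments surface unchanged.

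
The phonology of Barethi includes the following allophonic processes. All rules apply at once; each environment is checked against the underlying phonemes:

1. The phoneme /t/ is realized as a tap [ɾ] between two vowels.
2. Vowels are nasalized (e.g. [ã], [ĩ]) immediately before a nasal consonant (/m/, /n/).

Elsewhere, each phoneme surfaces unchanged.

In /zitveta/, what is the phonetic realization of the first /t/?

[t]

/t/ (between /i/ and /v/): rule 1 targets it, but not between two vowels → unchanged [t].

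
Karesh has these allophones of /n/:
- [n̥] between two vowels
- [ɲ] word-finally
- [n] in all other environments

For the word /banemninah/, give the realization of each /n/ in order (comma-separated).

[n̥], [n], [n̥]

Occurrence 1 (position 3): between two vowels → [n̥].
Occurrence 2 (position 6): no conditioning environment matches → elsewhere allophone [n].
Occurrence 3 (position 8): between two vowels → [n̥].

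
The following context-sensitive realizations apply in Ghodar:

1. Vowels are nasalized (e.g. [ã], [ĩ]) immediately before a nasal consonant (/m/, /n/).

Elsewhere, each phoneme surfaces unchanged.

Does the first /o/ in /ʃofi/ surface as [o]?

/o/ — between /ʃ/ and /f/; rule 1 does not apply here → [o].
The actual realization is [o], which matches [o].

Yes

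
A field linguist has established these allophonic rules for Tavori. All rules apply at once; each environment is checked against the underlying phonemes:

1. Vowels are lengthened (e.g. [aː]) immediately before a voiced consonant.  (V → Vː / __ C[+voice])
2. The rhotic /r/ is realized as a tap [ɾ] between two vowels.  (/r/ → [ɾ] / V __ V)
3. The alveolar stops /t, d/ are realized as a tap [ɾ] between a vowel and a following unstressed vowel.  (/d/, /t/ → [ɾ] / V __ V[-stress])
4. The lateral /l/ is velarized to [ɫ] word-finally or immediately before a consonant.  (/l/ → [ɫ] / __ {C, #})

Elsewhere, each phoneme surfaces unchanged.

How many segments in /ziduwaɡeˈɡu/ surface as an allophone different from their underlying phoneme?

Segments that undergo a rule: /i/ → [iː] (rule 1); /d/ → [ɾ] (rule 3); /u/ → [uː] (rule 1); /a/ → [aː] (rule 1); /e/ → [eː] (rule 1).
All other segments surface unchanged.

5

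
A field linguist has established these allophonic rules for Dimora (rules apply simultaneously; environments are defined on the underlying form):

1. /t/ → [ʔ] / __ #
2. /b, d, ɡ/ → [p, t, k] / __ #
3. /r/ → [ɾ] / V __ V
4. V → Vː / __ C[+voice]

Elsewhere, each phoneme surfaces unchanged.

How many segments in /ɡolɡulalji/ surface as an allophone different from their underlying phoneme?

3

Segments that undergo a rule: /o/ → [oː] (rule 4); /u/ → [uː] (rule 4); /a/ → [aː] (rule 4).
All other segments surface unchanged.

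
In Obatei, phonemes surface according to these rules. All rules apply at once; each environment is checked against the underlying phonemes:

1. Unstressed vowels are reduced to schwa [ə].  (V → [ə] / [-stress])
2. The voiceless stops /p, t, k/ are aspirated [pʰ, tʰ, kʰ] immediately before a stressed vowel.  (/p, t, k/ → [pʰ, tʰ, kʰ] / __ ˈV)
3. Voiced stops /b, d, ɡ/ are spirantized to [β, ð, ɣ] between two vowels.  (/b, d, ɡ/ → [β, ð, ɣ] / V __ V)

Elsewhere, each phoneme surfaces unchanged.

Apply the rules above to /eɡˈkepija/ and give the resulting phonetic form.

/e/ — word-initial, in an unstressed syllable — surfaces as [ə] (rule 1).
/ɡ/ (between /e/ and /k/): rule 3 targets it, but not between two vowels → unchanged [ɡ].
/k/ — between /ɡ/ and /e/, immediately before a stressed vowel — surfaces as [kʰ] (rule 2).
/e/ (between /k/ and /p/): rule 1 targets it, but not in an unstressed syllable → unchanged [e].
/p/ (between /e/ and /i/): rule 2 targets it, but not immediately before a stressed vowel → unchanged [p].
/i/ (between /p/ and /j/) occurs in an unstressed syllable → [ə] by rule 1.
/j/ (between /i/ and /a/): no rule targets it → [j].
/a/ — word-final, in an unstressed syllable — surfaces as [ə] (rule 1).

[əɡˈkʰepəjə]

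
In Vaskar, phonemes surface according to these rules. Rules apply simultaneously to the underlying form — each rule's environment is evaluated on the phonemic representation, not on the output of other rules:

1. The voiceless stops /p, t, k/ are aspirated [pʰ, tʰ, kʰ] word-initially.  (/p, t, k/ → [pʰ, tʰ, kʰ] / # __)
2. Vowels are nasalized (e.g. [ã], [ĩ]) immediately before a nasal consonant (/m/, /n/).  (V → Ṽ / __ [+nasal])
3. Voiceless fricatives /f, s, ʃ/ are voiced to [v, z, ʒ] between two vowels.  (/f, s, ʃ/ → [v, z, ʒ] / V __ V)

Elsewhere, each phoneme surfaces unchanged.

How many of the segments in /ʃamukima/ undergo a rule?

Segments that undergo a rule: /a/ → [ã] (rule 2); /i/ → [ĩ] (rule 2).
All other segments surface unchanged.

2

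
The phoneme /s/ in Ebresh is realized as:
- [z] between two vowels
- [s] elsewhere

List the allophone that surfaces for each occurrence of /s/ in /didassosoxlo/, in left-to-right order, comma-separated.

[s], [s], [z]

Occurrence 1 (position 5): no conditioning environment matches → elsewhere allophone [s].
Occurrence 2 (position 6): no conditioning environment matches → elsewhere allophone [s].
Occurrence 3 (position 8): between two vowels → [z].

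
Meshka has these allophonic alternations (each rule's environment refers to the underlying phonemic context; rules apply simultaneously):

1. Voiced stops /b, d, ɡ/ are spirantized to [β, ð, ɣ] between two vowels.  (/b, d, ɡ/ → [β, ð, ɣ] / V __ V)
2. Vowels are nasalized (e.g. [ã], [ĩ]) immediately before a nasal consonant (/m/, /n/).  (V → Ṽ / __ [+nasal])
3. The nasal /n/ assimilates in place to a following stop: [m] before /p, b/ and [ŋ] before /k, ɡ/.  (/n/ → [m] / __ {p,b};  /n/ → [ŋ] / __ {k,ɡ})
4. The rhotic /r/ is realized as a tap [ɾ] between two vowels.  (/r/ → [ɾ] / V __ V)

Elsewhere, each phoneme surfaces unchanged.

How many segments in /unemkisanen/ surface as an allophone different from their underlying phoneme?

4

Segments that undergo a rule: /u/ → [ũ] (rule 2); /e/ → [ẽ] (rule 2); /a/ → [ã] (rule 2); /e/ → [ẽ] (rule 2).
All other segments surface unchanged.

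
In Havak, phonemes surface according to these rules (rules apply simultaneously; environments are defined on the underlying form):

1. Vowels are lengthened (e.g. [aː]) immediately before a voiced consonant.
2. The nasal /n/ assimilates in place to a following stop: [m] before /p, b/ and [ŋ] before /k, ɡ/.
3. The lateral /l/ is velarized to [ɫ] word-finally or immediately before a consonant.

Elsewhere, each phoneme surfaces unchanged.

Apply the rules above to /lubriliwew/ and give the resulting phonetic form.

/l/ (word-initial) is in the target of rule 3 but the environment (word-finally or immediately before a consonant) is not met → [l].
Rule 1 applies to /u/ (between /l/ and /b/: before a voiced consonant) → [uː].
/b/ stays [b].
/r/ — not in any rule's target class → [r].
/i/ (between /r/ and /l/) occurs before a voiced consonant → [iː] by rule 1.
/l/ (between /i/ and /i/) fails the environment for rule 3, so it stays [l].
Rule 1 applies to /i/ (between /l/ and /w/: before a voiced consonant) → [iː].
/w/ (between /i/ and /e/): no rule targets it → [w].
/e/ (between /w/ and /w/) occurs before a voiced consonant → [eː] by rule 1.
/w/ (word-final): no rule targets it → [w].

[luːbriːliːweːw]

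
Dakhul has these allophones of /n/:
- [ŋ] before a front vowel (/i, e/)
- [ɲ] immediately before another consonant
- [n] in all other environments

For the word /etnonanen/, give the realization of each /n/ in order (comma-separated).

[n], [n], [ŋ], [n]

Occurrence 1 (position 3): no conditioning environment matches → elsewhere allophone [n].
Occurrence 2 (position 5): no conditioning environment matches → elsewhere allophone [n].
Occurrence 3 (position 7): before a front vowel (/i, e/) → [ŋ].
Occurrence 4 (position 9): no conditioning environment matches → elsewhere allophone [n].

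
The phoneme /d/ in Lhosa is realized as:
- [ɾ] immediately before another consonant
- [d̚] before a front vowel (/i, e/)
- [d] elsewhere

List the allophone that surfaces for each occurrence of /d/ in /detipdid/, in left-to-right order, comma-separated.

[d̚], [d̚], [d]

Occurrence 1 (position 1): before a front vowel (/i, e/) → [d̚].
Occurrence 2 (position 6): before a front vowel (/i, e/) → [d̚].
Occurrence 3 (position 8): no conditioning environment matches → elsewhere allophone [d].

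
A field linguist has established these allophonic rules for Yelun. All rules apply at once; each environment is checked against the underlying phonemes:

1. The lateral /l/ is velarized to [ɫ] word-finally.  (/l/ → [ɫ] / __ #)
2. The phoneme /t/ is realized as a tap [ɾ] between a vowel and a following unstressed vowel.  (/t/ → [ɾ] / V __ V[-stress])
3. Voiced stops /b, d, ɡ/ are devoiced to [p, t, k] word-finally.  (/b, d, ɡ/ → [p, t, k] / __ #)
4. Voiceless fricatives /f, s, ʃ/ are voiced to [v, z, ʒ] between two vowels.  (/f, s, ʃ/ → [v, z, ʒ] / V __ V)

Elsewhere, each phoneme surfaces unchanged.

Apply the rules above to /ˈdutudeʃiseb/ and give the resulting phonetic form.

[ˈduɾudeʒizep]

/d/ (word-initial): rule 3 targets it, but not word-finally → unchanged [d].
/u/ — not in any rule's target class → [u].
/t/ — between /u/ and /u/, between a vowel and a following unstressed vowel — surfaces as [ɾ] (rule 2).
/u/ stays [u].
/d/ — between /u/ and /e/; rule 3 does not apply here → [d].
/e/ stays [e].
/ʃ/ — between /e/ and /i/, between two vowels — surfaces as [ʒ] (rule 4).
/i/ — not in any rule's target class → [i].
/s/ (between /i/ and /e/) occurs between two vowels → [z] by rule 4.
/e/ (between /s/ and /b/): no rule targets it → [e].
/b/ (word-final): word-finally, so rule 3 applies → [p].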